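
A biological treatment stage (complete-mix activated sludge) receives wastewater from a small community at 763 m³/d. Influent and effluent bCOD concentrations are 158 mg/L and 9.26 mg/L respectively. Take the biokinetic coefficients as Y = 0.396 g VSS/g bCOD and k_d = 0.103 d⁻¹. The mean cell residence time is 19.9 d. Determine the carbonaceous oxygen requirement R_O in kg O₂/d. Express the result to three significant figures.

R_O ≈ 92.6 kg O₂/d

Correct the yield for decay: Y_obs = Y/(1 + k_d θ_c) = 0.396 / (1 + 0.103 × 19.9) = 0.396 / 3.050 = 0.1298.
Q·(S₀ − S) = 763 × (158 − 9.26) × 10⁻³ = 113.5 kg/d removed.
Net sludge production P_X = 0.1298 × 113.5 = 14.74 kg VSS/d.
R_O = Q·(S₀ − S) − 1.42·P_X = 113.5 − 1.42 × 14.74 = 92.56 kg O₂/d.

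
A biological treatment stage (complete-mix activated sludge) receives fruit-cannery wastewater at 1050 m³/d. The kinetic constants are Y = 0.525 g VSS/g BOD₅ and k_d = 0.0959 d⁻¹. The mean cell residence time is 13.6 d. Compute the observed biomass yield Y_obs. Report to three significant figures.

Correct the yield for decay: Y_obs = Y/(1 + k_d θ_c) = 0.525 / (1 + 0.0959 × 13.6) = 0.525 / 2.304 = 0.2278.

Y_obs ≈ 0.228 g VSS/g BOD₅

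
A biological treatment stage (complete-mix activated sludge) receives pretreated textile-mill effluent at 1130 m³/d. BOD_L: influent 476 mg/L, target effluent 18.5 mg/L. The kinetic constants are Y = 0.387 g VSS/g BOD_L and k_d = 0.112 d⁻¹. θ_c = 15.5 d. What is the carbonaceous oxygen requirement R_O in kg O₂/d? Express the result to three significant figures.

R_O ≈ 413 kg O₂/d

Correct the yield for decay: Y_obs = Y/(1 + k_d θ_c) = 0.387 / (1 + 0.112 × 15.5) = 0.387 / 2.736 = 0.1414.
Substrate removed = Q·(S₀ − S) = 1130 m³/d × (476 − 18.5) g/m³ = 5.17×10^5 g/d = 517.0 kg/d.
Biomass synthesised: P_X = Y_obs × 517.0 = 73.12 kg VSS/d.
Carbonaceous O₂ demand = substrate oxidised − cell-mass equivalent = 517.0 − 1.42 × 73.12 = 413.1 kg O₂/d.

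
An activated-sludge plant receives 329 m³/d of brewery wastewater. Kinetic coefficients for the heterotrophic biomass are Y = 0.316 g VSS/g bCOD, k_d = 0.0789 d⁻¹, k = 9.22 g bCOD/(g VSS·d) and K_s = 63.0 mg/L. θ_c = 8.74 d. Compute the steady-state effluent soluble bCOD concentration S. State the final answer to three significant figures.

For a completely mixed reactor with recycle the Lawrence–McCarty relation gives S = K_s·(1 + k_d·θ_c) / [θ_c·(Y·k − k_d) − 1] = 63.0 × (1 + 0.0789 × 8.74) / [8.74 × (0.316 × 9.22 − 0.0789) − 1] = 106.4 / 23.77 = 4.477 mg/L.

S ≈ 4.48 mg/L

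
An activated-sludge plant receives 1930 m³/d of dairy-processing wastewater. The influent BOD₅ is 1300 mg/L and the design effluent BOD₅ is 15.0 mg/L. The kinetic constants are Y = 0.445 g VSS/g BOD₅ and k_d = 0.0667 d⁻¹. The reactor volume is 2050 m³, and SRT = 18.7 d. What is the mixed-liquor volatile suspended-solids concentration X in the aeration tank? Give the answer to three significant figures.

X ≈ 4480 mg/L

Solving the biomass balance for X: X = Y Q (S₀−S) θ_c / [V (1+k_d θ_c)] = 0.445 × 1930 × (1300 − 15.0) × 18.7 / [2050 × (1 + 0.0667 × 18.7)] = 4480 mg/L.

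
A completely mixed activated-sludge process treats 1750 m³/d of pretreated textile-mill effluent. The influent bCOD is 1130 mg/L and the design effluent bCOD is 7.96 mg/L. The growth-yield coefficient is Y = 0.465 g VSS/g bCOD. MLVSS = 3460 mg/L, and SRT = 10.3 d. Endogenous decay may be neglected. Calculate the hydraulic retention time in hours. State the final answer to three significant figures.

V·X = Y·Q·ΔS·θ_c gives V = 0.465 × 1750 × (1130 − 7.96) × 10.3 / 3460 = 2718 m³.
Hydraulic retention time τ = V/Q = 2718 / 1750 = 1.553 d = 37.28 h.

τ ≈ 37.3 h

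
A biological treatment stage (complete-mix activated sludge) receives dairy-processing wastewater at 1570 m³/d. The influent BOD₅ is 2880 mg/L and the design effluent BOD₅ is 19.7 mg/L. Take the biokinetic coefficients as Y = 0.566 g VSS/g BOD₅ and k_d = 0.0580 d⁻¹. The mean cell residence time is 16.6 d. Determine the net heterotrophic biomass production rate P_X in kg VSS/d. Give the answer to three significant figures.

Y_obs = Y / (1 + k_d θ_c) = 0.566 / (1 + 0.0580 × 16.6) = 0.566 / 1.963 = 0.2884.
Mass of BOD₅ removed per day: Q(S₀ − S) = 1570 × 2860 g/m³ = 4491 kg/d.
Net biomass production P_X = Y_obs × Q·(S₀ − S) = 0.2884 × 4491 = 1295 kg VSS/d.

P_X ≈ 1290 kg VSS/d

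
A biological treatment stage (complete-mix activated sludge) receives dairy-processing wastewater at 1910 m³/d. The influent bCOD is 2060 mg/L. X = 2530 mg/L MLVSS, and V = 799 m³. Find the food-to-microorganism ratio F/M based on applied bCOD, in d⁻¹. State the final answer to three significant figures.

F/M = Q·S₀ / (V·X) = 1910 × 2060 / (799.0 × 2530) = 1.946 g bCOD·(g VSS·d)⁻¹.

F/M ≈ 1.95 d⁻¹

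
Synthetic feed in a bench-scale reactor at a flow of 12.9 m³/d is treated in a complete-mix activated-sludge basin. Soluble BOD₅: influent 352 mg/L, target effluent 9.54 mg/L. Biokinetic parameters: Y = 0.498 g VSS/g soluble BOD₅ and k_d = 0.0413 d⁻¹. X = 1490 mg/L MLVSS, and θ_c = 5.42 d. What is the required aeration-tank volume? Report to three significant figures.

Steady-state biomass mass balance: V·X·(1 + k_d·θ_c) = Y·Q·(S₀ − S)·θ_c, so V = 0.498 × 12.9 × (352 − 9.54) × 5.42 / [1490 × (1 + 0.0413 × 5.42)] = 1.19×10^4 / 1824 = 6.539 m³.

V ≈ 6.54 m³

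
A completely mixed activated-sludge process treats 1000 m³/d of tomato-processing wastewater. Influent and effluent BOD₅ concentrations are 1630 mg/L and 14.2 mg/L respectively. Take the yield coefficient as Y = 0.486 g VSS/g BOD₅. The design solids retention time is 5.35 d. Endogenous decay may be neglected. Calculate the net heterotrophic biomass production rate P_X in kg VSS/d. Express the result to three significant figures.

Since k_d ≈ 0, Y_obs = Y = 0.486 g VSS/g BOD₅.
Q·(S₀ − S) = 1000 × (1630 − 14.2) × 10⁻³ = 1616 kg/d removed.
P_X = Y_obs · Q(S₀ − S) = 0.4860 × 1616 = 785.3 kg VSS/d.

P_X ≈ 785 kg VSS/d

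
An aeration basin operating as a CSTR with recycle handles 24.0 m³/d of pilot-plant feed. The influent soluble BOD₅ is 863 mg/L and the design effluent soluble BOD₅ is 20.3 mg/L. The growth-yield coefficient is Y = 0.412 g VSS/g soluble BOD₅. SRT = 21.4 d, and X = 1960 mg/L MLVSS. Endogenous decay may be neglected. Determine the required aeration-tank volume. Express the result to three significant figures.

With k_d = 0 the design equation reduces to V = Y Q (S₀−S) θ_c / X = 0.412 × 24.0 × (863 − 20.3) × 21.4 / 1960 = 90.98 m³.

V ≈ 91.0 m³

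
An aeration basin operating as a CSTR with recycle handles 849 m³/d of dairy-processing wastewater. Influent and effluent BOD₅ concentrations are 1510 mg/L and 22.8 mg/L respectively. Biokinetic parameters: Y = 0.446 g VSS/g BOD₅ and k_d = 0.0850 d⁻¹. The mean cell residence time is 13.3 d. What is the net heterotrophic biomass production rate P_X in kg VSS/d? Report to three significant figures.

P_X ≈ 264 kg VSS/d

Correct the yield for decay: Y_obs = Y/(1 + k_d θ_c) = 0.446 / (1 + 0.0850 × 13.3) = 0.446 / 2.131 = 0.2093.
Mass of BOD₅ removed per day: Q(S₀ − S) = 849 × 1487 g/m³ = 1263 kg/d.
P_X = Y_obs · Q(S₀ − S) = 0.2093 × 1263 = 264.3 kg VSS/d.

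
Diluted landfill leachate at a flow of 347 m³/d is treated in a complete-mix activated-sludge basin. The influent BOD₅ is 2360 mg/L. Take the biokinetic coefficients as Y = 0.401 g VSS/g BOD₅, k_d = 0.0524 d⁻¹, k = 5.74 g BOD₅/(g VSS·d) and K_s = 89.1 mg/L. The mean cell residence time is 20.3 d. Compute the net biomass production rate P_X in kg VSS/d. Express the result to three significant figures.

P_X ≈ 159 kg VSS/d

Effluent substrate depends only on kinetics and SRT: S = K_s(1 + k_d θ_c) / [θ_c(Yk − k_d) − 1] = 89.1 × (1 + 0.0524 × 20.3) / [20.3 × (0.401 × 5.74 − 0.0524) − 1] = 183.9 / 44.66 = 4.117 mg/L.
Observed yield with endogenous decay: Y_obs = Y / (1 + k_d·θ_c) = 0.401 / (1 + 0.0524 × 20.3) = 0.401 / 2.064 = 0.1943 g VSS/g BOD₅.
Q·(S₀ − S) = 347 × (2360 − 4.12) × 10⁻³ = 817.5 kg/d removed.
So the net sludge growth is P_X = 0.1943 × 817.5 = 158.8 kg VSS/d.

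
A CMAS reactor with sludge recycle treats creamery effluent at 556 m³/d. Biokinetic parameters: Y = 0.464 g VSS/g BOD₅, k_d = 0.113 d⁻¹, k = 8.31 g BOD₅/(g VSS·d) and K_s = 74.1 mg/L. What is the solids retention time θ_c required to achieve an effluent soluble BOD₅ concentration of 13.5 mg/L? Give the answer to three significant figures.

At the target effluent, Y k S/(K_s+S) = 0.464×8.31×13.5/87.60 = 0.5942 d⁻¹.
Then 1/θ_c = μ − k_d = 0.5942 − 0.113 = 0.4812 d⁻¹, giving θ_c = 2.078 d.

θ_c ≈ 2.08 d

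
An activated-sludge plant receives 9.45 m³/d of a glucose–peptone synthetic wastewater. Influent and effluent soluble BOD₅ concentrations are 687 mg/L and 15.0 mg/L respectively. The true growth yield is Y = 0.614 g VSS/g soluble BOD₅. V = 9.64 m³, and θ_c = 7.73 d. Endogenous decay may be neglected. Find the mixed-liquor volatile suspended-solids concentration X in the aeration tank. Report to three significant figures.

Without decay, X = Y Q (S₀−S) θ_c / V = 0.614 × 9.45 × (687 − 15.0) × 7.73 / 9.64 = 3127 mg/L.

X ≈ 3130 mg/L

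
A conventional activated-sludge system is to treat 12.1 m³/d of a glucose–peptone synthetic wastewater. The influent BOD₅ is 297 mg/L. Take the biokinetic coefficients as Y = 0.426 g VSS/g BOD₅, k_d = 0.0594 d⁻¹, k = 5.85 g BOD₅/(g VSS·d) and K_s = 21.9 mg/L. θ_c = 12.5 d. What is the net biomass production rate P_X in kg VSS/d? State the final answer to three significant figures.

From the Monod/SRT balance for a CMAS, S = K_s·(1+k_d θ_c)/[θ_c·(Y k − k_d) − 1] = 21.9 × (1 + 0.0594 × 12.5) / [12.5 × (0.426 × 5.85 − 0.0594) − 1] = 38.16 / 29.41 = 1.298 mg/L.
Correct the yield for decay: Y_obs = Y/(1 + k_d θ_c) = 0.426 / (1 + 0.0594 × 12.5) = 0.426 / 1.743 = 0.2445.
Substrate removed = Q·(S₀ − S) = 12.1 m³/d × (297 − 1.30) g/m³ = 3.58×10^3 g/d = 3.578 kg/d.
P_X = Y_obs · Q(S₀ − S) = 0.2445 × 3.578 = 0.8747 kg VSS/d.

P_X ≈ 0.875 kg VSS/d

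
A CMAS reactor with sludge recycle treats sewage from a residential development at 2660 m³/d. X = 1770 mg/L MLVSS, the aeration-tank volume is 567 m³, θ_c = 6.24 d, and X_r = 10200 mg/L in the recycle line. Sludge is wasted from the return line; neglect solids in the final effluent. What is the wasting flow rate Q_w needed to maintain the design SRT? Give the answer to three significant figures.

Wasting from the return line (neglecting effluent solids): Q_w = V·X / (θ_c·X_r) = 567.0 × 1770 / (6.24 × 10200) = 15.77 m³/d.

Q_w ≈ 15.8 m³/d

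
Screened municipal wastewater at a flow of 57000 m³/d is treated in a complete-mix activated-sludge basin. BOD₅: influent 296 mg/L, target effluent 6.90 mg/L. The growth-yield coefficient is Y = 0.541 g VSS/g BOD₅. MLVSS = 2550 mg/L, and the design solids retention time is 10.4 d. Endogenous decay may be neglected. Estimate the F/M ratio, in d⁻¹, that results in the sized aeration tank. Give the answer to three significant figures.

F/M ≈ 0.182 d⁻¹

Biomass mass balance (decay neglected): V·X = Y·Q·(S₀ − S)·θ_c, so V = 0.541 × 57000 × (296 − 6.90) × 10.4 / 2550 = 36359 m³.
F/M = applied load / biomass = Q·S₀/(V·X) = 57000 × 296 / (36359 × 2550) = 0.1820 d⁻¹.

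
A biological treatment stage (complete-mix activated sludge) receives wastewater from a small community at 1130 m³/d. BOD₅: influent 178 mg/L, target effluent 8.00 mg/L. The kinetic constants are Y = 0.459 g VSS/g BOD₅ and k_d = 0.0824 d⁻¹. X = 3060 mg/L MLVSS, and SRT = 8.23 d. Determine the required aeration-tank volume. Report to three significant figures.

From the SRT design equation V = Y Q (S₀−S) θ_c / [X (1 + k_d θ_c)] = 0.459 × 1130 × (178 − 8.00) × 8.23 / [3060 × (1 + 0.0824 × 8.23)] = 7.26×10^5 / 5135 = 141.3 m³.

V ≈ 141 m³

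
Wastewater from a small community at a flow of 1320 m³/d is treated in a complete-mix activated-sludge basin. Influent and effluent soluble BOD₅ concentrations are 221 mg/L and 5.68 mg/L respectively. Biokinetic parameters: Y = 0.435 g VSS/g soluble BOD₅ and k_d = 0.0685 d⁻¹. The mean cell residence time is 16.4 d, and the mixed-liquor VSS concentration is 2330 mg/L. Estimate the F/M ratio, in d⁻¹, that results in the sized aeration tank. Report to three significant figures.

From the SRT design equation V = Y Q (S₀−S) θ_c / [X (1 + k_d θ_c)] = 0.435 × 1320 × (221 − 5.68) × 16.4 / [2330 × (1 + 0.0685 × 16.4)] = 2.03×10^6 / 4948 = 409.8 m³.
F/M = Q·S₀ / (V·X) = 1320 × 221 / (409.8 × 2330) = 0.3055 g soluble BOD₅·(g VSS·d)⁻¹.

F/M ≈ 0.305 d⁻¹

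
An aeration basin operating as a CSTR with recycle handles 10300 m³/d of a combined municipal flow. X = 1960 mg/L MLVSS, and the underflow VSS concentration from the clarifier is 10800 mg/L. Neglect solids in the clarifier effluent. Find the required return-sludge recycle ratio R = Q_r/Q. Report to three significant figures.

R ≈ 0.222

Solids balance on the clarifier gives (1+R)X = R·X_r, so R = X/(X_r − X) = 1960 / (10800 − 1960) = 0.2217.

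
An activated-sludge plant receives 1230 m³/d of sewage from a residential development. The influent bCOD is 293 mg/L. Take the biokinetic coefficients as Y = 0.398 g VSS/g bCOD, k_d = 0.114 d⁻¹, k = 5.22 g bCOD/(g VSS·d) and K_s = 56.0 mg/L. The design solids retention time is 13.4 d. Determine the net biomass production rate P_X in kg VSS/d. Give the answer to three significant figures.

P_X ≈ 55.7 kg VSS/d

From the Monod/SRT balance for a CMAS, S = K_s·(1+k_d θ_c)/[θ_c·(Y k − k_d) − 1] = 56.0 × (1 + 0.114 × 13.4) / [13.4 × (0.398 × 5.22 − 0.114) − 1] = 141.5 / 25.31 = 5.592 mg/L.
Correct the yield for decay: Y_obs = Y/(1 + k_d θ_c) = 0.398 / (1 + 0.114 × 13.4) = 0.398 / 2.528 = 0.1575.
ΔS = 293 − 5.59 = 287.4 mg/L, so the substrate removal rate is 1230 × 287.4/1000 = 353.5 kg bCOD/d.
P_X = Y_obs · Q(S₀ − S) = 0.1575 × 353.5 = 55.66 kg VSS/d.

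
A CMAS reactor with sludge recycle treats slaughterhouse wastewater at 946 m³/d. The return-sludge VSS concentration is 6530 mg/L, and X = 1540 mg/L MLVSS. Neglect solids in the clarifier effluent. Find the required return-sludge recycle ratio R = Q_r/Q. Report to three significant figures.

R = Q_r/Q = X/(X_r − X) = 1540 / (6530 − 1540) = 0.3086.

R ≈ 0.309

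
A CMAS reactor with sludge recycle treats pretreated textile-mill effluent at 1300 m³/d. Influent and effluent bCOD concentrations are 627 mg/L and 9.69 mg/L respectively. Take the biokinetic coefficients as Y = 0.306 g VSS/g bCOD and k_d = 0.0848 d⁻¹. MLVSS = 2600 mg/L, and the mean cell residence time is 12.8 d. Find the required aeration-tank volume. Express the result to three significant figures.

Steady-state biomass mass balance: V·X·(1 + k_d·θ_c) = Y·Q·(S₀ − S)·θ_c, so V = 0.306 × 1300 × (627 − 9.69) × 12.8 / [2600 × (1 + 0.0848 × 12.8)] = 3.14×10^6 / 5422 = 579.7 m³.

V ≈ 580 m³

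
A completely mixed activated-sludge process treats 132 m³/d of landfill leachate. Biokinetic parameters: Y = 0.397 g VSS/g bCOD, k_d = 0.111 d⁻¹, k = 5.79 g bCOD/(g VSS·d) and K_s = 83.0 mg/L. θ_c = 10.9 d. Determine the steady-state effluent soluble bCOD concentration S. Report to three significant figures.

Effluent substrate depends only on kinetics and SRT: S = K_s(1 + k_d θ_c) / [θ_c(Yk − k_d) − 1] = 83.0 × (1 + 0.111 × 10.9) / [10.9 × (0.397 × 5.79 − 0.111) − 1] = 183.4 / 22.85 = 8.029 mg/L.

S ≈ 8.03 mg/L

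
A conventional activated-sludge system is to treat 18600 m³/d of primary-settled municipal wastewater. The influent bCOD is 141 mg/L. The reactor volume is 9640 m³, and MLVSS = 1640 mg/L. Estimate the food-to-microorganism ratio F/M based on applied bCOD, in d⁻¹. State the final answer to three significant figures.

Food-to-microorganism ratio F/M = Q S₀ / (V X) = 18600 × 141 / (9640 × 1640) = 0.1659 d⁻¹.

F/M ≈ 0.166 d⁻¹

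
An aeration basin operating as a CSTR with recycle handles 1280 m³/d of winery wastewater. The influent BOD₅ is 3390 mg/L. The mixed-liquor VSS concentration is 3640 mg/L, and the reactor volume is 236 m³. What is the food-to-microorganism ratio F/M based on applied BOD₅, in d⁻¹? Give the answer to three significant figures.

Food-to-microorganism ratio F/M = Q S₀ / (V X) = 1280 × 3390 / (236.0 × 3640) = 5.051 d⁻¹.

F/M ≈ 5.05 d⁻¹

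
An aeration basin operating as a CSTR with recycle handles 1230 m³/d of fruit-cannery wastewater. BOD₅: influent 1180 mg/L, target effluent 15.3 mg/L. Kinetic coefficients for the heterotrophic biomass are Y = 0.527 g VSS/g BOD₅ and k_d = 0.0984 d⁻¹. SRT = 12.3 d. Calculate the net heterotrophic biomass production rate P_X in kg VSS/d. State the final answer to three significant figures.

Correct the yield for decay: Y_obs = Y/(1 + k_d θ_c) = 0.527 / (1 + 0.0984 × 12.3) = 0.527 / 2.210 = 0.2384.
Mass of BOD₅ removed per day: Q(S₀ − S) = 1230 × 1165 g/m³ = 1433 kg/d.
Net biomass production P_X = Y_obs × Q·(S₀ − S) = 0.2384 × 1433 = 341.6 kg VSS/d.

P_X ≈ 342 kg VSS/d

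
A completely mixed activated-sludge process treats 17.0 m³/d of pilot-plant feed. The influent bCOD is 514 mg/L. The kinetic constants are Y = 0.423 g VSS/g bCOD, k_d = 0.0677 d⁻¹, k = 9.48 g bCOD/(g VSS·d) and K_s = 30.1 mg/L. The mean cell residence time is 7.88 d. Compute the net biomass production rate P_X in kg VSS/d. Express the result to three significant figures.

For a completely mixed reactor with recycle the Lawrence–McCarty relation gives S = K_s·(1 + k_d·θ_c) / [θ_c·(Y·k − k_d) − 1] = 30.1 × (1 + 0.0677 × 7.88) / [7.88 × (0.423 × 9.48 − 0.0677) − 1] = 46.16 / 30.07 = 1.535 mg/L.
The observed yield is Y_obs = Y/(1 + k_d·θ_c) = 0.423 / (1 + 0.0677 × 7.88) = 0.423 / 1.533 = 0.2758 g VSS per g bCOD removed.
ΔS = 514 − 1.54 = 512.5 mg/L, so the substrate removal rate is 17.0 × 512.5/1000 = 8.712 kg bCOD/d.
Net biomass production P_X = Y_obs × Q·(S₀ − S) = 0.2758 × 8.712 = 2.403 kg VSS/d.

P_X ≈ 2.40 kg VSS/d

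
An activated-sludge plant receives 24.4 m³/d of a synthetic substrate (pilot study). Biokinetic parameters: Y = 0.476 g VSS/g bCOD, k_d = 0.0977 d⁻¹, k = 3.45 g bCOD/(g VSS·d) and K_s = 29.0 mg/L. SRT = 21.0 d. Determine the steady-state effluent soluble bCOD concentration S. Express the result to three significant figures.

For a completely mixed reactor with recycle the Lawrence–McCarty relation gives S = K_s·(1 + k_d·θ_c) / [θ_c·(Y·k − k_d) − 1] = 29.0 × (1 + 0.0977 × 21.0) / [21.0 × (0.476 × 3.45 − 0.0977) − 1] = 88.50 / 31.43 = 2.815 mg/L.

S ≈ 2.82 mg/L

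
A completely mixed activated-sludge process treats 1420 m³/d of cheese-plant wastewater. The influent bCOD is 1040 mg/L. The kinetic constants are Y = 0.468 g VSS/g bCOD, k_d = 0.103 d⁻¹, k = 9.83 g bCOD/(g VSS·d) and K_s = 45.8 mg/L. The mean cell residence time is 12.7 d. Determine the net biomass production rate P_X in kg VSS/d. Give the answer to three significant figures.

P_X ≈ 299 kg VSS/d

Effluent substrate depends only on kinetics and SRT: S = K_s(1 + k_d θ_c) / [θ_c(Yk − k_d) − 1] = 45.8 × (1 + 0.103 × 12.7) / [12.7 × (0.468 × 9.83 − 0.103) − 1] = 105.7 / 56.12 = 1.884 mg/L.
Observed yield with endogenous decay: Y_obs = Y / (1 + k_d·θ_c) = 0.468 / (1 + 0.103 × 12.7) = 0.468 / 2.308 = 0.2028 g VSS/g bCOD.
Mass of bCOD removed per day: Q(S₀ − S) = 1420 × 1038 g/m³ = 1474 kg/d.
So the net sludge growth is P_X = 0.2028 × 1474 = 298.9 kg VSS/d.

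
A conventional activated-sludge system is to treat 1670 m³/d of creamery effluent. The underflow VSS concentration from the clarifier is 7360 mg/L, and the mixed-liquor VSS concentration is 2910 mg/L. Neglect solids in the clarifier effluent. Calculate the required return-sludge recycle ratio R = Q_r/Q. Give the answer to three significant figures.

R ≈ 0.654

Solids balance on the clarifier gives (1+R)X = R·X_r, so R = X/(X_r − X) = 2910 / (7360 − 2910) = 0.6539.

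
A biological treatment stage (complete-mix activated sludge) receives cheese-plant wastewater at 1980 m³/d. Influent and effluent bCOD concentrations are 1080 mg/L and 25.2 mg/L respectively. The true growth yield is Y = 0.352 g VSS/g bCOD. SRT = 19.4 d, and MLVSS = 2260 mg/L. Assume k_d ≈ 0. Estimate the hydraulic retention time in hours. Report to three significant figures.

Biomass mass balance (decay neglected): V·X = Y·Q·(S₀ − S)·θ_c, so V = 0.352 × 1980 × (1080 − 25.2) × 19.4 / 2260 = 6311 m³.
Hydraulic retention time τ = V/Q = 6311 / 1980 = 3.187 d = 76.49 h.

τ ≈ 76.5 h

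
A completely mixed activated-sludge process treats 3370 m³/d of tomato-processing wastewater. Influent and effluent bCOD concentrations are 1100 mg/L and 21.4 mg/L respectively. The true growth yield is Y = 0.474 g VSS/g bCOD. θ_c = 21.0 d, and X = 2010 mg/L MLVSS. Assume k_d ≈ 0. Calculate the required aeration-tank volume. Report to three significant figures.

Biomass mass balance (decay neglected): V·X = Y·Q·(S₀ − S)·θ_c, so V = 0.474 × 3370 × (1100 − 21.4) × 21.0 / 2010 = 18001 m³.

V ≈ 18000 m³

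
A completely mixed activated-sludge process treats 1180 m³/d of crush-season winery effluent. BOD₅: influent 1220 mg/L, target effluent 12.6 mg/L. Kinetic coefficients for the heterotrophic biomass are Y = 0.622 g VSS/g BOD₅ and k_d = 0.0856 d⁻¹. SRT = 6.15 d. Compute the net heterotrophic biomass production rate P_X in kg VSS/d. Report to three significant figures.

Y_obs = Y / (1 + k_d θ_c) = 0.622 / (1 + 0.0856 × 6.15) = 0.622 / 1.526 = 0.4075.
ΔS = 1220 − 12.6 = 1207 mg/L, so the substrate removal rate is 1180 × 1207/1000 = 1425 kg BOD₅/d.
P_X = Y_obs · Q(S₀ − S) = 0.4075 × 1425 = 580.6 kg VSS/d.

P_X ≈ 581 kg VSS/d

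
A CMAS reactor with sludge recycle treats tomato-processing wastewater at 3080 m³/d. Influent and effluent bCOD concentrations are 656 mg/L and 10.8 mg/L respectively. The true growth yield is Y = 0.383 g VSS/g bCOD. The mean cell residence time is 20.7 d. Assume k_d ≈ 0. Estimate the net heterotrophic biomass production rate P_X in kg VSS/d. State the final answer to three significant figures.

P_X ≈ 761 kg VSS/d

Since k_d ≈ 0, Y_obs = Y = 0.383 g VSS/g bCOD.
Mass of bCOD removed per day: Q(S₀ − S) = 3080 × 645.2 g/m³ = 1987 kg/d.
Biomass produced: P_X = Y_obs·Q·ΔS = 0.3830 × 1987 ≈ 761.1 kg VSS/d.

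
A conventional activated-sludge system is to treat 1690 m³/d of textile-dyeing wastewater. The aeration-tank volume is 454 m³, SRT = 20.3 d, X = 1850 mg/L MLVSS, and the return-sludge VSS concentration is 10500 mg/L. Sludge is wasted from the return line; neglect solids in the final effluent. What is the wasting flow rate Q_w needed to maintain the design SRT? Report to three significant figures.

Q_w ≈ 3.94 m³/d

Q_w = (V·X)/(θ_c X_r) = 454.0 × 1850 / (20.3 × 10500) = 3.940 m³/d.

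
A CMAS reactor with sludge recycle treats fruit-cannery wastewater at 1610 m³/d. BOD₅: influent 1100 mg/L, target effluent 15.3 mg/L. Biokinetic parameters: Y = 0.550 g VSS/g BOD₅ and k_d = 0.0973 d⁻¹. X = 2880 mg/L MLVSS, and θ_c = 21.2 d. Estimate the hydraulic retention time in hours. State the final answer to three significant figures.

From the SRT design equation V = Y Q (S₀−S) θ_c / [X (1 + k_d θ_c)] = 0.550 × 1610 × (1100 − 15.3) × 21.2 / [2880 × (1 + 0.0973 × 21.2)] = 2.04×10^7 / 8821 = 2308 m³.
τ = V/Q = 2308/1610 = 1.434 d, or 34.41 h.

τ ≈ 34.4 h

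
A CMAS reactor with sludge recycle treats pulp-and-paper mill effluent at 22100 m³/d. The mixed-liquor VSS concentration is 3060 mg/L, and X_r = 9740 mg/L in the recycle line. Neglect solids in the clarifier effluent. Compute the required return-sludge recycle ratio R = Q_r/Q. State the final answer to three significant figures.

R ≈ 0.458

Mass balance around the secondary clarifier (neglecting effluent solids): R = X / (X_r − X) = 3060 / (9740 − 3060) = 0.4581.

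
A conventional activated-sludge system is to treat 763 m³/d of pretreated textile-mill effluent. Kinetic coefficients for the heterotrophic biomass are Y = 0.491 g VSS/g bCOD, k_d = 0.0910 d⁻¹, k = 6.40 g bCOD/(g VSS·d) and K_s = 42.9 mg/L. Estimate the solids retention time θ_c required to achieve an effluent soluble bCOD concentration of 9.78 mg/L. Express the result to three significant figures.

θ_c ≈ 2.03 d

Specific growth rate at S = 9.78 mg/L: μ = YkS/(K_s+S) = 0.491·6.40·9.78/(42.9+9.78) = 0.5834 d⁻¹.
Then 1/θ_c = μ − k_d = 0.5834 − 0.0910 = 0.4924 d⁻¹, giving θ_c = 2.031 d.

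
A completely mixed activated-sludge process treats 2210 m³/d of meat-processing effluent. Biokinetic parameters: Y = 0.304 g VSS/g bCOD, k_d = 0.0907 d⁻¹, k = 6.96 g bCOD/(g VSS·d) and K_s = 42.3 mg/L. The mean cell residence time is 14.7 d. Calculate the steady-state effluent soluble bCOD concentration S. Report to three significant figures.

S ≈ 3.43 mg/L

From the Monod/SRT balance for a CMAS, S = K_s·(1+k_d θ_c)/[θ_c·(Y k − k_d) − 1] = 42.3 × (1 + 0.0907 × 14.7) / [14.7 × (0.304 × 6.96 − 0.0907) − 1] = 98.70 / 28.77 = 3.431 mg/L.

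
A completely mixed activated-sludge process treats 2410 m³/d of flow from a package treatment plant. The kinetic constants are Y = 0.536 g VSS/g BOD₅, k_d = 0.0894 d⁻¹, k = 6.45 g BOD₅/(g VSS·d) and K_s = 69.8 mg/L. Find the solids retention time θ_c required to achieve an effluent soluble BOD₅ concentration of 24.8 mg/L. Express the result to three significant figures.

θ_c ≈ 1.22 d

At the target effluent, Y k S/(K_s+S) = 0.536×6.45×24.8/94.60 = 0.9063 d⁻¹.
Then 1/θ_c = μ − k_d = 0.9063 − 0.0894 = 0.8169 d⁻¹, giving θ_c = 1.224 d.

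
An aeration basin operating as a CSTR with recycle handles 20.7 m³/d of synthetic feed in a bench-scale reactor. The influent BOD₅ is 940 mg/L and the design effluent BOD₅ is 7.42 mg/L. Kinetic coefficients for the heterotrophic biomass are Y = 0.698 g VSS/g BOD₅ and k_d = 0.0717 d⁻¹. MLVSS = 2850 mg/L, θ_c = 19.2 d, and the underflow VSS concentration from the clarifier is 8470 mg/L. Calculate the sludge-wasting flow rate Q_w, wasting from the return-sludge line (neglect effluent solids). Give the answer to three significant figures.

Q_w ≈ 0.669 m³/d

From the SRT design equation V = Y Q (S₀−S) θ_c / [X (1 + k_d θ_c)] = 0.698 × 20.7 × (940 − 7.42) × 19.2 / [2850 × (1 + 0.0717 × 19.2)] = 2.59×10^5 / 6773 = 38.19 m³.
θ_c = V·X/(Q_w·X_r) when wasting from the recycle, so Q_w = V·X/(θ_c·X_r) = 38.19 × 2850 / (19.2 × 8470) = 0.6694 m³/d.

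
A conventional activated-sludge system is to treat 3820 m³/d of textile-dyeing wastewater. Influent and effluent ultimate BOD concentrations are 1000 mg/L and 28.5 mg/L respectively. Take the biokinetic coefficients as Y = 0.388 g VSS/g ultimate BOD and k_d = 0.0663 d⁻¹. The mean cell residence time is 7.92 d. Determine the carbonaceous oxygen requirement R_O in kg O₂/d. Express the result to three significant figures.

Y_obs = Y / (1 + k_d θ_c) = 0.388 / (1 + 0.0663 × 7.92) = 0.388 / 1.525 = 0.2544.
Substrate removed = Q·(S₀ − S) = 3820 m³/d × (1000 − 28.5) g/m³ = 3.71×10^6 g/d = 3711 kg/d.
P_X = Y_obs·Q·(S₀ − S) = 0.2544 × 3711 = 944.1 kg VSS/d.
Carbonaceous O₂ demand = substrate oxidised − cell-mass equivalent = 3711 − 1.42 × 944.1 = 2370 kg O₂/d.

R_O ≈ 2370 kg O₂/d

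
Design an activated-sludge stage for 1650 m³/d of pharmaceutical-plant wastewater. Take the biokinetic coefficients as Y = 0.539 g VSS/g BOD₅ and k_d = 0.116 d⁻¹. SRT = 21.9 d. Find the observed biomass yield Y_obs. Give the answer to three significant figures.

Y_obs ≈ 0.152 g VSS/g BOD₅

Observed yield with endogenous decay: Y_obs = Y / (1 + k_d·θ_c) = 0.539 / (1 + 0.116 × 21.9) = 0.539 / 3.540 = 0.1522 g VSS/g BOD₅.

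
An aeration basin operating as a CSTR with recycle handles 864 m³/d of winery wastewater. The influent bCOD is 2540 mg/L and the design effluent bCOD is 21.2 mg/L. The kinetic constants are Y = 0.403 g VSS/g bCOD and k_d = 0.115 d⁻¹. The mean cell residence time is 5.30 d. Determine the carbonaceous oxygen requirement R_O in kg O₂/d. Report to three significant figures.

Y_obs = Y / (1 + k_d θ_c) = 0.403 / (1 + 0.115 × 5.30) = 0.403 / 1.610 = 0.2504.
Q·(S₀ − S) = 864 × (2540 − 21.2) × 10⁻³ = 2176 kg/d removed.
Net sludge production P_X = 0.2504 × 2176 = 544.9 kg VSS/d.
R_O = Q·ΔS − 1.42 P_X = 2176 − 773.8 = 1402 kg O₂/d.

R_O ≈ 1400 kg O₂/d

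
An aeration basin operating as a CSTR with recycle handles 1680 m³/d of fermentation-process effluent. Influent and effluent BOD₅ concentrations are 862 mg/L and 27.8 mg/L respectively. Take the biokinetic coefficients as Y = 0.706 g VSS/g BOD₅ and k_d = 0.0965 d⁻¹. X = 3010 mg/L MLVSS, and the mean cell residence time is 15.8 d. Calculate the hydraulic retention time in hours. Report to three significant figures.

τ ≈ 29.4 h

Steady-state biomass mass balance: V·X·(1 + k_d·θ_c) = Y·Q·(S₀ − S)·θ_c, so V = 0.706 × 1680 × (862 − 27.8) × 15.8 / [3010 × (1 + 0.0965 × 15.8)] = 1.56×10^7 / 7599 = 2057 m³.
τ = V/Q = 2057/1680 = 1.224 d, or 29.39 h.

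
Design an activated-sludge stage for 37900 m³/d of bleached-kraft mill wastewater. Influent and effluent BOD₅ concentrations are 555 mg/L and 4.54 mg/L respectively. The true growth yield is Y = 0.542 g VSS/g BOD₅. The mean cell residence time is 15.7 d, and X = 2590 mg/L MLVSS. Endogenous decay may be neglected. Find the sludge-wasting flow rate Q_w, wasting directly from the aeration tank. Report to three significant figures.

Q_w ≈ 4370 m³/d

With k_d = 0 the design equation reduces to V = Y Q (S₀−S) θ_c / X = 0.542 × 37900 × (555 − 4.54) × 15.7 / 2590 = 68543 m³.
Wasting from the aeration tank: Q_w = V / θ_c = 68543 / 15.7 = 4366 m³/d.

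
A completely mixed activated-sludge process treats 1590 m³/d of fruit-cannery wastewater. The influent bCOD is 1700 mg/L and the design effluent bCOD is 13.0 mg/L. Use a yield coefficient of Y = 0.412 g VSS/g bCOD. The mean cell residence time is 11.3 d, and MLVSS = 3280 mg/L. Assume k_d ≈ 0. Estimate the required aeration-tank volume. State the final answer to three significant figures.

V ≈ 3810 m³

With k_d = 0 the design equation reduces to V = Y Q (S₀−S) θ_c / X = 0.412 × 1590 × (1700 − 13.0) × 11.3 / 3280 = 3807 m³.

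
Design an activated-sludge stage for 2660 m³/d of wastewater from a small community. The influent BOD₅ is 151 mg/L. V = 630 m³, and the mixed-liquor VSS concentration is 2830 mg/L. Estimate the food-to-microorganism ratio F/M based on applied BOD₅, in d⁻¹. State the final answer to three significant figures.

Food-to-microorganism ratio F/M = Q S₀ / (V X) = 2660 × 151 / (630.0 × 2830) = 0.2253 d⁻¹.

F/M ≈ 0.225 d⁻¹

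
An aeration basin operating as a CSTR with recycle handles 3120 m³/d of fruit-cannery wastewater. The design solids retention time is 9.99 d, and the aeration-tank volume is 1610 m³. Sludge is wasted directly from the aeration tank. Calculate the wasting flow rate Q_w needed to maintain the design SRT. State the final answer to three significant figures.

For wasting at MLVSS concentration, Q_w = V/θ_c = 1610/9.99 = 161.2 m³/d.

Q_w ≈ 161 m³/d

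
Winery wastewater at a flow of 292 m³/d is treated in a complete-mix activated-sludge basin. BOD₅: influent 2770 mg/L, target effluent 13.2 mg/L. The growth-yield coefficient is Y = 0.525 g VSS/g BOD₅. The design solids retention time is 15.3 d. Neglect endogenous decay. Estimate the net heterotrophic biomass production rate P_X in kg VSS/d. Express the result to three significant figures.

Since k_d ≈ 0, Y_obs = Y = 0.525 g VSS/g BOD₅.
ΔS = 2770 − 13.2 = 2757 mg/L, so the substrate removal rate is 292 × 2757/1000 = 805.0 kg BOD₅/d.
Biomass produced: P_X = Y_obs·Q·ΔS = 0.5250 × 805.0 ≈ 422.6 kg VSS/d.

P_X ≈ 423 kg VSS/d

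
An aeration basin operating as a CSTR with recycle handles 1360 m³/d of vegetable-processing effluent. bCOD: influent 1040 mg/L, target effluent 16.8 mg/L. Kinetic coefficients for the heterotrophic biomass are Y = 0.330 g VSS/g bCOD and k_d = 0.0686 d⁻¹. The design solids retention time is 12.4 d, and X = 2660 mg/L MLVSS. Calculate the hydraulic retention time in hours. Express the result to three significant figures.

τ ≈ 20.4 h

From the SRT design equation V = Y Q (S₀−S) θ_c / [X (1 + k_d θ_c)] = 0.330 × 1360 × (1040 − 16.8) × 12.4 / [2660 × (1 + 0.0686 × 12.4)] = 5.69×10^6 / 4923 = 1157 m³.
Hydraulic retention time τ = V/Q = 1157 / 1360 = 0.8505 d = 20.41 h.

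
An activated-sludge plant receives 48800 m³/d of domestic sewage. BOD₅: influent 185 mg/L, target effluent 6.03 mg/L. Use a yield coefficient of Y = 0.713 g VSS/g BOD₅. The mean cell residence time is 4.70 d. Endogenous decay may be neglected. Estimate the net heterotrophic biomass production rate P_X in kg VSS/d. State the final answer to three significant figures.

P_X ≈ 6230 kg VSS/d

With endogenous decay neglected, the observed yield equals the true yield: Y_obs = Y = 0.713 g VSS/g BOD₅.
Mass of BOD₅ removed per day: Q(S₀ − S) = 48800 × 179.0 g/m³ = 8734 kg/d.
Biomass produced: P_X = Y_obs·Q·ΔS = 0.7130 × 8734 ≈ 6227 kg VSS/d.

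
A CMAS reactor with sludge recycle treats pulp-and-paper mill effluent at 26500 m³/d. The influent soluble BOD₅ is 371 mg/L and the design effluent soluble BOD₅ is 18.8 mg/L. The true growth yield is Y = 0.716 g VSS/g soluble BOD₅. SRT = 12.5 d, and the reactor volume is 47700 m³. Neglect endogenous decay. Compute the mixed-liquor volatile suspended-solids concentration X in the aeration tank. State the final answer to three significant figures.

X ≈ 1750 mg/L

Without decay, X = Y Q (S₀−S) θ_c / V = 0.716 × 26500 × (371 − 18.8) × 12.5 / 47700 = 1751 mg/L.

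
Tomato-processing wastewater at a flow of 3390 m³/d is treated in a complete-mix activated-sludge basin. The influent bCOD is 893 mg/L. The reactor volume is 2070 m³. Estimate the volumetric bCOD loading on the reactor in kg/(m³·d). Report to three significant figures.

Volumetric loading L_v = Q·S₀ / V = 3390 × 893 g/m³ / 2070 m³ = 1462 g/(m³·d) = 1.462 kg bCOD/(m³·d).

L_v ≈ 1.46 kg bCOD/(m³·d)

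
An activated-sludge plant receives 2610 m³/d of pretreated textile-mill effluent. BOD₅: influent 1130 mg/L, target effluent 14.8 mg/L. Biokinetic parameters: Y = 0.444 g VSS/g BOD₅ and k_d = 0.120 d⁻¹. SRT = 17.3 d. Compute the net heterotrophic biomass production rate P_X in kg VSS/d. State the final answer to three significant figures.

P_X ≈ 420 kg VSS/d

Observed yield with endogenous decay: Y_obs = Y / (1 + k_d·θ_c) = 0.444 / (1 + 0.120 × 17.3) = 0.444 / 3.076 = 0.1443 g VSS/g BOD₅.
Q·(S₀ − S) = 2610 × (1130 − 14.8) × 10⁻³ = 2911 kg/d removed.
Biomass produced: P_X = Y_obs·Q·ΔS = 0.1443 × 2911 ≈ 420.1 kg VSS/d.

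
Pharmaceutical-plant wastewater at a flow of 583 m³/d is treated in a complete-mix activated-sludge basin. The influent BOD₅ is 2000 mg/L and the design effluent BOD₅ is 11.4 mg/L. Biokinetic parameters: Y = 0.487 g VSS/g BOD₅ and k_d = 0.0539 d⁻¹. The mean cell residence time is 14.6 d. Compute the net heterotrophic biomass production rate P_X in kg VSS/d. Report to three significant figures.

Correct the yield for decay: Y_obs = Y/(1 + k_d θ_c) = 0.487 / (1 + 0.0539 × 14.6) = 0.487 / 1.787 = 0.2725.
Q·(S₀ − S) = 583 × (2000 − 11.4) × 10⁻³ = 1159 kg/d removed.
Net biomass production P_X = Y_obs × Q·(S₀ − S) = 0.2725 × 1159 = 316.0 kg VSS/d.

P_X ≈ 316 kg VSS/d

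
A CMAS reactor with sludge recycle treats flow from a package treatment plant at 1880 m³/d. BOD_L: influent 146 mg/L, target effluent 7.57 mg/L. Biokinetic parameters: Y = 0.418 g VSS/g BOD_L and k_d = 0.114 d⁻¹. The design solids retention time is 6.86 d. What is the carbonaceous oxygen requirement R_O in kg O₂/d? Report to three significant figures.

R_O ≈ 174 kg O₂/d

Observed yield with endogenous decay: Y_obs = Y / (1 + k_d·θ_c) = 0.418 / (1 + 0.114 × 6.86) = 0.418 / 1.782 = 0.2346 g VSS/g BOD_L.
ΔS = 146 − 7.57 = 138.4 mg/L, so the substrate removal rate is 1880 × 138.4/1000 = 260.2 kg BOD_L/d.
Net sludge production P_X = 0.2346 × 260.2 = 61.04 kg VSS/d.
R_O = Q·(S₀ − S) − 1.42·P_X = 260.2 − 1.42 × 61.04 = 173.6 kg O₂/d.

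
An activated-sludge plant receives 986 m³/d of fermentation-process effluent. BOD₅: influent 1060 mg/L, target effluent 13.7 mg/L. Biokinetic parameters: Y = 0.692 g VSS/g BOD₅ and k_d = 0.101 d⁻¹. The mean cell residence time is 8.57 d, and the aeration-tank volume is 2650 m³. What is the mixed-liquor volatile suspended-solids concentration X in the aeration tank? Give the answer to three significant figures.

From V·X·(1 + k_d·θ_c) = Y·Q·(S₀ − S)·θ_c: X = 0.692 × 986 × (1060 − 13.7) × 8.57 / [2650 × (1 + 0.101 × 8.57)] = 1238 mg/L.

X ≈ 1240 mg/L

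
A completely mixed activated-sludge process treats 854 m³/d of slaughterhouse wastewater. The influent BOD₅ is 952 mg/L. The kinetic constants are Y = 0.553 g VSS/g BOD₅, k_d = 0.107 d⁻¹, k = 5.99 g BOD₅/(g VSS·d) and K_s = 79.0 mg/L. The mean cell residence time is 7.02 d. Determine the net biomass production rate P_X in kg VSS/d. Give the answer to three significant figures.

P_X ≈ 255 kg VSS/d

For a completely mixed reactor with recycle the Lawrence–McCarty relation gives S = K_s·(1 + k_d·θ_c) / [θ_c·(Y·k − k_d) − 1] = 79.0 × (1 + 0.107 × 7.02) / [7.02 × (0.553 × 5.99 − 0.107) − 1] = 138.3 / 21.50 = 6.434 mg/L.
The observed yield is Y_obs = Y/(1 + k_d·θ_c) = 0.553 / (1 + 0.107 × 7.02) = 0.553 / 1.751 = 0.3158 g VSS per g BOD₅ removed.
Q·(S₀ − S) = 854 × (952 − 6.43) × 10⁻³ = 807.5 kg/d removed.
So the net sludge growth is P_X = 0.3158 × 807.5 = 255.0 kg VSS/d.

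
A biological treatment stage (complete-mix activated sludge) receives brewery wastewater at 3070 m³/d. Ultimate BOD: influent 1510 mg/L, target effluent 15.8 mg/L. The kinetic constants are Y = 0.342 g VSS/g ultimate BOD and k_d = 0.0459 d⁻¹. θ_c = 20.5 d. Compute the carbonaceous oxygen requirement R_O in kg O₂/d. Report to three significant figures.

Observed yield with endogenous decay: Y_obs = Y / (1 + k_d·θ_c) = 0.342 / (1 + 0.0459 × 20.5) = 0.342 / 1.941 = 0.1762 g VSS/g ultimate BOD.
Mass of ultimate BOD removed per day: Q(S₀ − S) = 3070 × 1494 g/m³ = 4587 kg/d.
Biomass synthesised: P_X = Y_obs × 4587 = 808.3 kg VSS/d.
R_O = Q·(S₀ − S) − 1.42·P_X = 4587 − 1.42 × 808.3 = 3439 kg O₂/d.

R_O ≈ 3440 kg O₂/d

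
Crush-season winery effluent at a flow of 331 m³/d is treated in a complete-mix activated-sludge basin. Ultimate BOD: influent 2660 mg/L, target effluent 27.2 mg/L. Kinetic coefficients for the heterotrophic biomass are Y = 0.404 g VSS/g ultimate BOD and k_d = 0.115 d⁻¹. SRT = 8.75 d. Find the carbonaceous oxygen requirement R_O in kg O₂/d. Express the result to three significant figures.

Correct the yield for decay: Y_obs = Y/(1 + k_d θ_c) = 0.404 / (1 + 0.115 × 8.75) = 0.404 / 2.006 = 0.2014.
Q·(S₀ − S) = 331 × (2660 − 27.2) × 10⁻³ = 871.5 kg/d removed.
P_X = Y_obs·Q·(S₀ − S) = 0.2014 × 871.5 = 175.5 kg VSS/d.
Carbonaceous O₂ demand = substrate oxidised − cell-mass equivalent = 871.5 − 1.42 × 175.5 = 622.3 kg O₂/d.

R_O ≈ 622 kg O₂/d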